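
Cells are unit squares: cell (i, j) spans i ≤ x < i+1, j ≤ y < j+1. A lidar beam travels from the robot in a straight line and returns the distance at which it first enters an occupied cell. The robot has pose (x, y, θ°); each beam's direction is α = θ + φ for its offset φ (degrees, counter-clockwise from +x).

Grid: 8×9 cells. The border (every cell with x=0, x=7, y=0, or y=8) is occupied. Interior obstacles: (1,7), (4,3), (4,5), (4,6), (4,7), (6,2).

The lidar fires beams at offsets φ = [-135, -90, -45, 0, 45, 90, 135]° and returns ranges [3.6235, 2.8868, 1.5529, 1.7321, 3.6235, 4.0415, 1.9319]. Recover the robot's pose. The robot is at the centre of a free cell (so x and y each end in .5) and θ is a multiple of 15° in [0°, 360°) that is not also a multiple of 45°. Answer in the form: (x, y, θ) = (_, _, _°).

Enumerate (i+0.5, j+0.5, θ) over the 36 free cells and 16 admissible headings. For each, cast all 7 beams and compare to the given ranges.
  (3.5, 4.5, 165°): beam 1 = 1.0000 ≠ 3.6235 ✗
  (2.5, 3.5, 210°): beam 1 = 4.6587 ≠ 3.6235 ✗
  (2.5, 1.5, 60°): beam 1 = 0.5176 ≠ 3.6235 ✗
  …
  (2.5, 4.5, 210°): r_1=3.6235, r_2=2.8868, r_3=1.5529, r_4=1.7321, r_5=3.6235, r_6=4.0415, r_7=1.9319 — all match ✓
No second candidate reproduces the full scan.

(x, y, θ) = (2.5, 4.5, 210°)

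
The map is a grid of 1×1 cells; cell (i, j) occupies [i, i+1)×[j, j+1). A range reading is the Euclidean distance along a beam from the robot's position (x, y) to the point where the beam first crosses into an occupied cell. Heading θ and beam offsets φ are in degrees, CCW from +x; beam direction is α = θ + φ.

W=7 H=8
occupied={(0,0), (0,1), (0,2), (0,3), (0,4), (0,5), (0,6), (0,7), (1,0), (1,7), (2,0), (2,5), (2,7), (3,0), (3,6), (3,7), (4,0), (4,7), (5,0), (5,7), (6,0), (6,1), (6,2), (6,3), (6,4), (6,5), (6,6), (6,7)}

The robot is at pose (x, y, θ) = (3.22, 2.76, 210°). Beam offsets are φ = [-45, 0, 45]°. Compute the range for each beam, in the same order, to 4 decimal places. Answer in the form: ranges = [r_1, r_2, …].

ranges = [2.2983, 2.5634, 1.8221]

beam 1: φ=-45°, α=165°
  d=(-0.9659,0.2588)  start (3,2)  tX=0.2278 tY=0.9273  stride 1/|dx|=1.0353 1/|dy|=3.8637
    cross x-line → (2,2), t=0.2278
    cross y-line → (2,3), t=0.9273
    cross x-line → (1,3), t=1.2630
    cross x-line → (0,3), t=2.2983 (wall)
  → r_1 = 2.2983
beam 2: φ=0°, α=210°
  d=(-0.8660,-0.5000)  start (3,2)  tX=0.2540 tY=1.5200  stride 1/|dx|=1.1547 1/|dy|=2.0000
    cross x-line → (2,2), t=0.2540
    cross x-line → (1,2), t=1.4087
    cross y-line → (1,1), t=1.5200
    cross x-line → (0,1), t=2.5634 (wall)
  → r_2 = 2.5634
beam 3: φ=45°, α=255°
  d=(-0.2588,-0.9659)  start (3,2)  tX=0.8500 tY=0.7868  stride 1/|dx|=3.8637 1/|dy|=1.0353
    cross y-line → (3,1), t=0.7868
    cross x-line → (2,1), t=0.8500
    cross y-line → (2,0), t=1.8221 (wall)
  → r_3 = 1.8221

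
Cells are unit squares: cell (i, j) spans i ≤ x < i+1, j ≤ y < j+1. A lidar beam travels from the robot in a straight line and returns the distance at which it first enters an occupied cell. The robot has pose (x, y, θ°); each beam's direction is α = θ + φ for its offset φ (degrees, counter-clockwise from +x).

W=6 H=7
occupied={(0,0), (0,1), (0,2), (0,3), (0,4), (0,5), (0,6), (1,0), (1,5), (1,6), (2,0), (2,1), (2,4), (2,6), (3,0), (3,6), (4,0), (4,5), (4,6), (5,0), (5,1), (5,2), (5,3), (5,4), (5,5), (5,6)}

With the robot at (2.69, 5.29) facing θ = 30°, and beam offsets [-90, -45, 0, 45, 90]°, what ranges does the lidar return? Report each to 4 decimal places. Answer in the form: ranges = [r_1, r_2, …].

ranges = [0.3349, 2.3915, 1.4200, 0.7350, 0.8198]

beam 1: φ=-90°, α=300°
  direction (0.5000, -0.8660); cell (2,5); t to first gridline: x 0.6200, y 0.3349 (then +2.0000 / +1.1547)
    (2,4) via y @ 0.3349  # hit
  → r_1 = 0.3349
beam 2: φ=-45°, α=345°
  direction (0.9659, -0.2588); cell (2,5); t to first gridline: x 0.3209, y 1.1205 (then +1.0353 / +3.8637)
    (3,5) via x @ 0.3209
    (3,4) via y @ 1.1205
    (4,4) via x @ 1.3562
    (5,4) via x @ 2.3915  # hit
  → r_2 = 2.3915
beam 3: φ=0°, α=30°
  direction (0.8660, 0.5000); cell (2,5); t to first gridline: x 0.3580, y 1.4200 (then +1.1547 / +2.0000)
    (3,5) via x @ 0.3580
    (3,6) via y @ 1.4200  # hit
  → r_3 = 1.4200
beam 4: φ=45°, α=75°
  direction (0.2588, 0.9659); cell (2,5); t to first gridline: x 1.1977, y 0.7350 (then +3.8637 / +1.0353)
    (2,6) via y @ 0.7350  # hit
  → r_4 = 0.7350
beam 5: φ=90°, α=120°
  direction (-0.5000, 0.8660); cell (2,5); t to first gridline: x 1.3800, y 0.8198 (then +2.0000 / +1.1547)
    (2,6) via y @ 0.8198  # hit
  → r_5 = 0.8198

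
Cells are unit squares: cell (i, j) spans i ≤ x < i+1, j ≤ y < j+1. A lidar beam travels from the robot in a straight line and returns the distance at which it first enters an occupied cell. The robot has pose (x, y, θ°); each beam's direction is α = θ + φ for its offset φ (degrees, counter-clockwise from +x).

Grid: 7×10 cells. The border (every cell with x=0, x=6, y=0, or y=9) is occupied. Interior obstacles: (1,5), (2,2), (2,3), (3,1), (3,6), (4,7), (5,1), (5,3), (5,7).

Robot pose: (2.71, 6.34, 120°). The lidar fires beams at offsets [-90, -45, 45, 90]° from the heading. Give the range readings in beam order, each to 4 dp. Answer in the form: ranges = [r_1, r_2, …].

beam 1: φ=-90°, α=30°
  direction (0.8660, 0.5000); cell (2,6); t to first gridline: x 0.3349, y 1.3200 (then +1.1547 / +2.0000)
    (3,6) via x @ 0.3349  # hit
  → r_1 = 0.3349
beam 2: φ=-45°, α=75°
  direction (0.2588, 0.9659); cell (2,6); t to first gridline: x 1.1205, y 0.6833 (then +3.8637 / +1.0353)
    (2,7) via y @ 0.6833
    (3,7) via x @ 1.1205
    (3,8) via y @ 1.7186
    (3,9) via y @ 2.7538  # hit
  → r_2 = 2.7538
beam 3: φ=45°, α=165°
  direction (-0.9659, 0.2588); cell (2,6); t to first gridline: x 0.7350, y 2.5500 (then +1.0353 / +3.8637)
    (1,6) via x @ 0.7350
    (0,6) via x @ 1.7703  # hit
  → r_3 = 1.7703
beam 4: φ=90°, α=210°
  direction (-0.8660, -0.5000); cell (2,6); t to first gridline: x 0.8198, y 0.6800 (then +1.1547 / +2.0000)
    (2,5) via y @ 0.6800
    (1,5) via x @ 0.8198  # hit
  → r_4 = 0.8198

ranges = [0.3349, 2.7538, 1.7703, 0.8198]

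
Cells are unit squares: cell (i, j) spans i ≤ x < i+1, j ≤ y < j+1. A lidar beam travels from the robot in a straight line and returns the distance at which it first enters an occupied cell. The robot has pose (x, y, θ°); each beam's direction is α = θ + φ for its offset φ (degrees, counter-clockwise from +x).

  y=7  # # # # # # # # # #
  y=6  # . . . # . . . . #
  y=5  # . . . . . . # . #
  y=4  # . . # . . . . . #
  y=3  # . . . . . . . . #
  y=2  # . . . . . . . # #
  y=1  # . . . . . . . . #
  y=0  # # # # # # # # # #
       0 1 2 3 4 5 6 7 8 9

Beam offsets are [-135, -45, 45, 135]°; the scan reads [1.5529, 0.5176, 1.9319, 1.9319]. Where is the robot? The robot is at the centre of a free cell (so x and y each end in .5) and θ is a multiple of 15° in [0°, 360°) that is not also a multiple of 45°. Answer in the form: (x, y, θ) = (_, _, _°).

(x, y, θ) = (1.5, 5.5, 210°)

Enumerate (i+0.5, j+0.5, θ) over the 44 free cells and 16 admissible headings. For each, cast all 4 beams and compare to the given ranges.
  (8.5, 1.5, 195°): beam 1 = 0.5774 ≠ 1.5529 ✗
  (4.5, 1.5, 165°): beam 1 = 5.1962 ≠ 1.5529 ✗
  (5.5, 2.5, 30°): beam 2 = 3.6235 ≠ 0.5176 ✗
  (3.5, 1.5, 165°): beam 1 = 6.3509 ≠ 1.5529 ✗
  …
  (1.5, 5.5, 210°): r_1=1.5529, r_2=0.5176, r_3=1.9319, r_4=1.9319 — all match ✓
No second candidate reproduces the full scan.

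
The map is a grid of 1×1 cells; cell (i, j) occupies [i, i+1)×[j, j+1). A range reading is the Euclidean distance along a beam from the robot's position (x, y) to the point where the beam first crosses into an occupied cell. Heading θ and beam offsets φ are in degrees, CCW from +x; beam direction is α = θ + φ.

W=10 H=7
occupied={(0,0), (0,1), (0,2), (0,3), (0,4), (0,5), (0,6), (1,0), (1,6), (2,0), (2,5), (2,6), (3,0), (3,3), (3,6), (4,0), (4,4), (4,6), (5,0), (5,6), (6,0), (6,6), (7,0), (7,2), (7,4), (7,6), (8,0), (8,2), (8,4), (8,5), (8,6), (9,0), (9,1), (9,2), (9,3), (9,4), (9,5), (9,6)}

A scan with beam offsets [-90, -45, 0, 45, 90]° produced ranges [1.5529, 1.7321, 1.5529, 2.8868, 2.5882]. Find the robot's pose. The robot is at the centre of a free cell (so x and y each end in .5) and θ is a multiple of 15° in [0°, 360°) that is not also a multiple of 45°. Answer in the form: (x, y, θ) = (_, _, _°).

(x, y, θ) = (2.5, 3.5, 195°)

The pose lattice has 32·16 = 512 candidates. Test each by forward raycasting.
  (6.5, 3.5, 330°): beam 1 = 2.8868 ≠ 1.5529 ✗
  (2.5, 2.5, 210°): beam 1 = 3.0000 ≠ 1.5529 ✗
  (3.5, 5.5, 30°): beam 1 = 1.0000 ≠ 1.5529 ✗
  …
  (2.5, 3.5, 195°): r_1=1.5529, r_2=1.7321, r_3=1.5529, r_4=2.8868, r_5=2.5882 — all match ✓
Unique over the lattice → pose = (2.5, 3.5, 195°).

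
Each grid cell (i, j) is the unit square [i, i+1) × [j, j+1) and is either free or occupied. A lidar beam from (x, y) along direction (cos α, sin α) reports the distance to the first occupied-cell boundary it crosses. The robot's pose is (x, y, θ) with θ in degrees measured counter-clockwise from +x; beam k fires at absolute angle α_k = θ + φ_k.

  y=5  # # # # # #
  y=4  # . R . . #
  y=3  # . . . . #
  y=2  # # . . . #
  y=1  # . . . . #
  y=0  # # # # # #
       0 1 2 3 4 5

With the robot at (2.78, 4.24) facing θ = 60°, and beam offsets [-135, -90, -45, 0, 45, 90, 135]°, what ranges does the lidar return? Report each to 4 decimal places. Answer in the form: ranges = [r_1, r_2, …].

beam 1: φ=-135°, α=285°
  direction (0.2588, -0.9659); cell (2,4); t to first gridline: x 0.8500, y 0.2485 (then +3.8637 / +1.0353)
    (2,3) via y @ 0.2485
    (3,3) via x @ 0.8500
    (3,2) via y @ 1.2837
    (3,1) via y @ 2.3190
    (3,0) via y @ 3.3543  # hit
  → r_1 = 3.3543
beam 2: φ=-90°, α=330°
  direction (0.8660, -0.5000); cell (2,4); t to first gridline: x 0.2540, y 0.4800 (then +1.1547 / +2.0000)
    (3,4) via x @ 0.2540
    (3,3) via y @ 0.4800
    (4,3) via x @ 1.4087
    (4,2) via y @ 2.4800
    (5,2) via x @ 2.5634  # hit
  → r_2 = 2.5634
beam 3: φ=-45°, α=15°
  direction (0.9659, 0.2588); cell (2,4); t to first gridline: x 0.2278, y 2.9364 (then +1.0353 / +3.8637)
    (3,4) via x @ 0.2278
    (4,4) via x @ 1.2630
    (5,4) via x @ 2.2983  # hit
  → r_3 = 2.2983
beam 4: φ=0°, α=60°
  direction (0.5000, 0.8660); cell (2,4); t to first gridline: x 0.4400, y 0.8776 (then +2.0000 / +1.1547)
    (3,4) via x @ 0.4400
    (3,5) via y @ 0.8776  # hit
  → r_4 = 0.8776
beam 5: φ=45°, α=105°
  direction (-0.2588, 0.9659); cell (2,4); t to first gridline: x 3.0137, y 0.7868 (then +3.8637 / +1.0353)
    (2,5) via y @ 0.7868  # hit
  → r_5 = 0.7868
beam 6: φ=90°, α=150°
  direction (-0.8660, 0.5000); cell (2,4); t to first gridline: x 0.9007, y 1.5200 (then +1.1547 / +2.0000)
    (1,4) via x @ 0.9007
    (1,5) via y @ 1.5200  # hit
  → r_6 = 1.5200
beam 7: φ=135°, α=195°
  direction (-0.9659, -0.2588); cell (2,4); t to first gridline: x 0.8075, y 0.9273 (then +1.0353 / +3.8637)
    (1,4) via x @ 0.8075
    (1,3) via y @ 0.9273
    (0,3) via x @ 1.8428  # hit
  → r_7 = 1.8428

ranges = [3.3543, 2.5634, 2.2983, 0.8776, 0.7868, 1.5200, 1.8428]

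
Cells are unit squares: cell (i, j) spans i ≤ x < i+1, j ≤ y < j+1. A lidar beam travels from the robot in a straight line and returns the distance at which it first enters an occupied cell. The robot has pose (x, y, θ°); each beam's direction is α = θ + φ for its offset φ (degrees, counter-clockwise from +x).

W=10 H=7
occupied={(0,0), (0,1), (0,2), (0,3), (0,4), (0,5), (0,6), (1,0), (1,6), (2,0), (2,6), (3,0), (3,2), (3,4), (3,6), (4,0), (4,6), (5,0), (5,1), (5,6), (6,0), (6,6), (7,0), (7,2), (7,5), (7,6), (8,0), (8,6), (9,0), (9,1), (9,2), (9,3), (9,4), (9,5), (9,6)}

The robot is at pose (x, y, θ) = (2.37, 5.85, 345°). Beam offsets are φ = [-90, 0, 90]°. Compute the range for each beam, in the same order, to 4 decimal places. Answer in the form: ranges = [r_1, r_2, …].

beam 1: φ=-90°, α=255°
  direction (-0.2588, -0.9659); cell (2,5); t to first gridline: x 1.4296, y 0.8800 (then +3.8637 / +1.0353)
    (2,4) via y @ 0.8800
    (1,4) via x @ 1.4296
    (1,3) via y @ 1.9153
    (1,2) via y @ 2.9505
    (1,1) via y @ 3.9858
    (1,0) via y @ 5.0211  # hit
  → r_1 = 5.0211
beam 2: φ=0°, α=345°
  direction (0.9659, -0.2588); cell (2,5); t to first gridline: x 0.6522, y 3.2841 (then +1.0353 / +3.8637)
    (3,5) via x @ 0.6522
    (4,5) via x @ 1.6875
    (5,5) via x @ 2.7228
    (5,4) via y @ 3.2841
    (6,4) via x @ 3.7581
    (7,4) via x @ 4.7933
    (8,4) via x @ 5.8286
    (9,4) via x @ 6.8639  # hit
  → r_2 = 6.8639
beam 3: φ=90°, α=75°
  direction (0.2588, 0.9659); cell (2,5); t to first gridline: x 2.4341, y 0.1553 (then +3.8637 / +1.0353)
    (2,6) via y @ 0.1553  # hit
  → r_3 = 0.1553

ranges = [5.0211, 6.8639, 0.1553]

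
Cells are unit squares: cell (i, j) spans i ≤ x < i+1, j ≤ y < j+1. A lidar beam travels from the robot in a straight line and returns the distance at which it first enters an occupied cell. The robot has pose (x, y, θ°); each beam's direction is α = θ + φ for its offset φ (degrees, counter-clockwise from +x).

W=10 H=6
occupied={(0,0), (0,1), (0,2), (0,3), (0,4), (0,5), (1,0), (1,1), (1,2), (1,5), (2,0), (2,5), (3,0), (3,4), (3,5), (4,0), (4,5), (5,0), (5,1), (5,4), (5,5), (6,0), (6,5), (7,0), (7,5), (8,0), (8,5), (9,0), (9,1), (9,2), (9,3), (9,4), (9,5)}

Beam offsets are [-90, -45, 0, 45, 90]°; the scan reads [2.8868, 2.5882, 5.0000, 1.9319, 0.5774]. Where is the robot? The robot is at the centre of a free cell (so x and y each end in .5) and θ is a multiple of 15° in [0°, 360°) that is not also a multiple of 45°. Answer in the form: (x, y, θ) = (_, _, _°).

(x, y, θ) = (3.5, 3.5, 330°)

Candidates: 27 free-cell centres × 16 headings = 432 poses. Raycast each; keep the one whose scan matches to 4 dp.
  (4.5, 2.5, 285°): beam 1 = 2.5882 ≠ 2.8868 ✗
  (4.5, 2.5, 330°): beam 1 = 1.7321 ≠ 2.8868 ✗
  (4.5, 1.5, 300°): beam 1 = 1.0000 ≠ 2.8868 ✗
  …
  (3.5, 3.5, 330°): r_1=2.8868, r_2=2.5882, r_3=5.0000, r_4=1.9319, r_5=0.5774 — all match ✓
Only this pose fits every beam.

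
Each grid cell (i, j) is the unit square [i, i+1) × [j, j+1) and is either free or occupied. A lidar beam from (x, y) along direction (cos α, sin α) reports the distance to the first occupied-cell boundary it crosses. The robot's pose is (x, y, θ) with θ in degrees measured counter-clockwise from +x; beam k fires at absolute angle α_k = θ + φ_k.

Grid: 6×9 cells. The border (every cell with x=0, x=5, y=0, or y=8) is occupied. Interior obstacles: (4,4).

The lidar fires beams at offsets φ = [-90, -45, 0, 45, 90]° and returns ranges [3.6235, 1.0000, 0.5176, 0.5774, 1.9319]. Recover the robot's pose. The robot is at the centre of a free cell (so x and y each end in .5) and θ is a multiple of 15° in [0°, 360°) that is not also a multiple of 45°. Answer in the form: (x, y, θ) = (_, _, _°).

The pose lattice has 27·16 = 432 candidates. Test each by forward raycasting.
  (3.5, 1.5, 105°): beam 1 = 1.5529 ≠ 3.6235 ✗
  (3.5, 3.5, 210°): beam 1 = 5.0000 ≠ 3.6235 ✗
  (1.5, 2.5, 255°): beam 1 = 0.5176 ≠ 3.6235 ✗
  …
  (1.5, 4.5, 165°): r_1=3.6235, r_2=1.0000, r_3=0.5176, r_4=0.5774, r_5=1.9319 — all match ✓
Unique over the lattice → pose = (1.5, 4.5, 165°).

(x, y, θ) = (1.5, 4.5, 165°)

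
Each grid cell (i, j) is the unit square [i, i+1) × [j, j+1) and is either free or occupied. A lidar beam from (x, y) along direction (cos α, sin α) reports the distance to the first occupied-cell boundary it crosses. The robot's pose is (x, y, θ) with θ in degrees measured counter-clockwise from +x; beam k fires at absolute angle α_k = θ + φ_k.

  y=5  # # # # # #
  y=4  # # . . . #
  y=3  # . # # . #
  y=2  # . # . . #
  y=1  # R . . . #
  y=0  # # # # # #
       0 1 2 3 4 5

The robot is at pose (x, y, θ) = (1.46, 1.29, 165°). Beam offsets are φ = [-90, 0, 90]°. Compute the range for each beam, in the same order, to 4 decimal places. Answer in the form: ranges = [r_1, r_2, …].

beam 1: φ=-90°, α=75°
  d=(0.2588,0.9659)  start (1,1)  tX=2.0864 tY=0.7350  stride 1/|dx|=3.8637 1/|dy|=1.0353
    cross y-line → (1,2), t=0.7350
    cross y-line → (1,3), t=1.7703
    cross x-line → (2,3), t=2.0864 (wall)
  → r_1 = 2.0864
beam 2: φ=0°, α=165°
  d=(-0.9659,0.2588)  start (1,1)  tX=0.4762 tY=2.7432  stride 1/|dx|=1.0353 1/|dy|=3.8637
    cross x-line → (0,1), t=0.4762 (wall)
  → r_2 = 0.4762
beam 3: φ=90°, α=255°
  d=(-0.2588,-0.9659)  start (1,1)  tX=1.7773 tY=0.3002  stride 1/|dx|=3.8637 1/|dy|=1.0353
    cross y-line → (1,0), t=0.3002 (wall)
  → r_3 = 0.3002

ranges = [2.0864, 0.4762, 0.3002]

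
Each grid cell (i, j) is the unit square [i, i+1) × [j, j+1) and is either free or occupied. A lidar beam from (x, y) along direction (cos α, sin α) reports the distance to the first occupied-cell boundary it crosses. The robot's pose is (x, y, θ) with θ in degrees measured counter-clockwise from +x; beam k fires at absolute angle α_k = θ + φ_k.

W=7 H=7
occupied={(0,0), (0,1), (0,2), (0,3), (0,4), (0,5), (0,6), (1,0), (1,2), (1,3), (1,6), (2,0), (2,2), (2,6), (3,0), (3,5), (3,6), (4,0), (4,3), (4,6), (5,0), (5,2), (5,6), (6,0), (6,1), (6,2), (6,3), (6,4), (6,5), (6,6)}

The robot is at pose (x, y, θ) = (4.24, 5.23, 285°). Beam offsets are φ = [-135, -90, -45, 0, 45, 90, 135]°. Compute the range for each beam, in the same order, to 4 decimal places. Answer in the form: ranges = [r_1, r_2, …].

ranges = [0.2771, 0.2485, 2.5750, 1.2734, 2.0323, 1.8221, 0.8891]

beam 1: φ=-135°, α=150°
  direction (-0.8660, 0.5000); cell (4,5); t to first gridline: x 0.2771, y 1.5400 (then +1.1547 / +2.0000)
    (3,5) via x @ 0.2771  # hit
  → r_1 = 0.2771
beam 2: φ=-90°, α=195°
  direction (-0.9659, -0.2588); cell (4,5); t to first gridline: x 0.2485, y 0.8887 (then +1.0353 / +3.8637)
    (3,5) via x @ 0.2485  # hit
  → r_2 = 0.2485
beam 3: φ=-45°, α=240°
  direction (-0.5000, -0.8660); cell (4,5); t to first gridline: x 0.4800, y 0.2656 (then +2.0000 / +1.1547)
    (4,4) via y @ 0.2656
    (3,4) via x @ 0.4800
    (3,3) via y @ 1.4203
    (2,3) via x @ 2.4800
    (2,2) via y @ 2.5750  # hit
  → r_3 = 2.5750
beam 4: φ=0°, α=285°
  direction (0.2588, -0.9659); cell (4,5); t to first gridline: x 2.9364, y 0.2381 (then +3.8637 / +1.0353)
    (4,4) via y @ 0.2381
    (4,3) via y @ 1.2734  # hit
  → r_4 = 1.2734
beam 5: φ=45°, α=330°
  direction (0.8660, -0.5000); cell (4,5); t to first gridline: x 0.8776, y 0.4600 (then +1.1547 / +2.0000)
    (4,4) via y @ 0.4600
    (5,4) via x @ 0.8776
    (6,4) via x @ 2.0323  # hit
  → r_5 = 2.0323
beam 6: φ=90°, α=15°
  direction (0.9659, 0.2588); cell (4,5); t to first gridline: x 0.7868, y 2.9751 (then +1.0353 / +3.8637)
    (5,5) via x @ 0.7868
    (6,5) via x @ 1.8221  # hit
  → r_6 = 1.8221
beam 7: φ=135°, α=60°
  direction (0.5000, 0.8660); cell (4,5); t to first gridline: x 1.5200, y 0.8891 (then +2.0000 / +1.1547)
    (4,6) via y @ 0.8891  # hit
  → r_7 = 0.8891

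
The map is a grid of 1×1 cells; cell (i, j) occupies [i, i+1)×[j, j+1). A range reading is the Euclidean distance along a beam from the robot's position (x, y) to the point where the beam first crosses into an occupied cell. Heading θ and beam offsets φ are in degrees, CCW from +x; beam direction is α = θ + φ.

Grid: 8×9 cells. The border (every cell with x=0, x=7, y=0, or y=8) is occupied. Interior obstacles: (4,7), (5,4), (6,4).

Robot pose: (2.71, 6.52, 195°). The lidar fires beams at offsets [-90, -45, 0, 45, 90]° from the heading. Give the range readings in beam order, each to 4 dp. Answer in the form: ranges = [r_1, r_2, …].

ranges = [1.5322, 1.9745, 1.7703, 3.4200, 5.7147]

beam 1: φ=-90°, α=105°
  dir = (cos 105°, sin 105°) = (-0.2588, 0.9659); from cell (2,6)
  next x-line at t=2.7432, next y-line at t=0.4969; Δt_x=3.8637, Δt_y=1.0353
    y: enter (2,7) at t=0.4969
    y: enter (2,8) at t=1.5322 ← occupied
  → r_1 = 1.5322
beam 2: φ=-45°, α=150°
  dir = (cos 150°, sin 150°) = (-0.8660, 0.5000); from cell (2,6)
  next x-line at t=0.8198, next y-line at t=0.9600; Δt_x=1.1547, Δt_y=2.0000
    x: enter (1,6) at t=0.8198
    y: enter (1,7) at t=0.9600
    x: enter (0,7) at t=1.9745 ← occupied
  → r_2 = 1.9745
beam 3: φ=0°, α=195°
  dir = (cos 195°, sin 195°) = (-0.9659, -0.2588); from cell (2,6)
  next x-line at t=0.7350, next y-line at t=2.0091; Δt_x=1.0353, Δt_y=3.8637
    x: enter (1,6) at t=0.7350
    x: enter (0,6) at t=1.7703 ← occupied
  → r_3 = 1.7703
beam 4: φ=45°, α=240°
  dir = (cos 240°, sin 240°) = (-0.5000, -0.8660); from cell (2,6)
  next x-line at t=1.4200, next y-line at t=0.6004; Δt_x=2.0000, Δt_y=1.1547
    y: enter (2,5) at t=0.6004
    x: enter (1,5) at t=1.4200
    y: enter (1,4) at t=1.7551
    y: enter (1,3) at t=2.9098
    x: enter (0,3) at t=3.4200 ← occupied
  → r_4 = 3.4200
beam 5: φ=90°, α=285°
  dir = (cos 285°, sin 285°) = (0.2588, -0.9659); from cell (2,6)
  next x-line at t=1.1205, next y-line at t=0.5383; Δt_x=3.8637, Δt_y=1.0353
    y: enter (2,5) at t=0.5383
    x: enter (3,5) at t=1.1205
    y: enter (3,4) at t=1.5736
    y: enter (3,3) at t=2.6089
    y: enter (3,2) at t=3.6442
    y: enter (3,1) at t=4.6794
    x: enter (4,1) at t=4.9842
    y: enter (4,0) at t=5.7147 ← occupied
  → r_5 = 5.7147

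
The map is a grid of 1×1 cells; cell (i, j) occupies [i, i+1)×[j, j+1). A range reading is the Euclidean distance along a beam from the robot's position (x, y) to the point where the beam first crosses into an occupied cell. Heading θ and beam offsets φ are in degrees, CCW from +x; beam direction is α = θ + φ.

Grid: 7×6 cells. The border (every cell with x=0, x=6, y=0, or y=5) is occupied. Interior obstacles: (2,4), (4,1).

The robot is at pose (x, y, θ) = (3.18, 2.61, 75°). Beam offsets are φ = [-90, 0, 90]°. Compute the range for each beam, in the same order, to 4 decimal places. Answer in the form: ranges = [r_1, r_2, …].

beam 1: φ=-90°, α=345°
  dir = (cos 345°, sin 345°) = (0.9659, -0.2588); from cell (3,2)
  next x-line at t=0.8489, next y-line at t=2.3569; Δt_x=1.0353, Δt_y=3.8637
    x: enter (4,2) at t=0.8489
    x: enter (5,2) at t=1.8842
    y: enter (5,1) at t=2.3569
    x: enter (6,1) at t=2.9195 ← occupied
  → r_1 = 2.9195
beam 2: φ=0°, α=75°
  dir = (cos 75°, sin 75°) = (0.2588, 0.9659); from cell (3,2)
  next x-line at t=3.1682, next y-line at t=0.4038; Δt_x=3.8637, Δt_y=1.0353
    y: enter (3,3) at t=0.4038
    y: enter (3,4) at t=1.4390
    y: enter (3,5) at t=2.4743 ← occupied
  → r_2 = 2.4743
beam 3: φ=90°, α=165°
  dir = (cos 165°, sin 165°) = (-0.9659, 0.2588); from cell (3,2)
  next x-line at t=0.1863, next y-line at t=1.5068; Δt_x=1.0353, Δt_y=3.8637
    x: enter (2,2) at t=0.1863
    x: enter (1,2) at t=1.2216
    y: enter (1,3) at t=1.5068
    x: enter (0,3) at t=2.2569 ← occupied
  → r_3 = 2.2569

ranges = [2.9195, 2.4743, 2.2569]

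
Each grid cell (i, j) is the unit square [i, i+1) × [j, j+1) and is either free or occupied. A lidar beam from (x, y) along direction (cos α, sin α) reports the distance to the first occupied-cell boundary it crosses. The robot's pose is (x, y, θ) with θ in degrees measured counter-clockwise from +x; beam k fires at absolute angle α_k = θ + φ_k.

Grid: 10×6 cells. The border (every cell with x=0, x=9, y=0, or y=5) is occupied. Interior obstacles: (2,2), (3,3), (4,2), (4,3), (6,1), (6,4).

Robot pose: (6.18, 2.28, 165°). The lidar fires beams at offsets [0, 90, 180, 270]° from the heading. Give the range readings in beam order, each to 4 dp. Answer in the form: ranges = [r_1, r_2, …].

beam 1: φ=0°, α=165°
  cosα=-0.9659 sinα=0.2588 | (6,2) | tMaxX 0.1863 tMaxY 2.7819 | tΔX 1.0353 tΔY 3.8637
    t=0.1863 [x] (5,2)
    t=1.2216 [x] (4,2) — stop
  → r_1 = 1.2216
beam 2: φ=90°, α=255°
  cosα=-0.2588 sinα=-0.9659 | (6,2) | tMaxX 0.6955 tMaxY 0.2899 | tΔX 3.8637 tΔY 1.0353
    t=0.2899 [y] (6,1) — stop
  → r_2 = 0.2899
beam 3: φ=180°, α=345°
  cosα=0.9659 sinα=-0.2588 | (6,2) | tMaxX 0.8489 tMaxY 1.0818 | tΔX 1.0353 tΔY 3.8637
    t=0.8489 [x] (7,2)
    t=1.0818 [y] (7,1)
    t=1.8842 [x] (8,1)
    t=2.9195 [x] (9,1) — stop
  → r_3 = 2.9195
beam 4: φ=270°, α=75°
  cosα=0.2588 sinα=0.9659 | (6,2) | tMaxX 3.1682 tMaxY 0.7454 | tΔX 3.8637 tΔY 1.0353
    t=0.7454 [y] (6,3)
    t=1.7807 [y] (6,4) — stop
  → r_4 = 1.7807

ranges = [1.2216, 0.2899, 2.9195, 1.7807]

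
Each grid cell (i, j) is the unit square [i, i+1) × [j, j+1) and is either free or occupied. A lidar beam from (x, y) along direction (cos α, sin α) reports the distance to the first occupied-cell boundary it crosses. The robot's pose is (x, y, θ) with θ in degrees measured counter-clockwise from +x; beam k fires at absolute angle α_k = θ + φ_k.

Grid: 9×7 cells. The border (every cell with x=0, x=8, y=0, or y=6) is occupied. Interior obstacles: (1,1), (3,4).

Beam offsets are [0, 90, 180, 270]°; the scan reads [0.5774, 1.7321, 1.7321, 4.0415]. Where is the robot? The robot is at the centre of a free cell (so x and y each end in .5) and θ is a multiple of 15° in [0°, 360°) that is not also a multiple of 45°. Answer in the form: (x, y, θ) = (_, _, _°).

The pose lattice has 33·16 = 528 candidates. Test each by forward raycasting.
  (1.5, 2.5, 300°): beam 2 = 7.0000 ≠ 1.7321 ✗
  (5.5, 4.5, 15°): beam 1 = 2.5882 ≠ 0.5774 ✗
  (1.5, 4.5, 150°): beam 2 = 1.0000 ≠ 1.7321 ✗
  (2.5, 4.5, 330°): beam 4 = 2.8868 ≠ 4.0415 ✗
  (2.5, 3.5, 285°): beam 1 = 2.5882 ≠ 0.5774 ✗
  …
  (2.5, 4.5, 30°): r_1=0.5774, r_2=1.7321, r_3=1.7321, r_4=4.0415 — all match ✓
Only this pose fits every beam.

(x, y, θ) = (2.5, 4.5, 30°)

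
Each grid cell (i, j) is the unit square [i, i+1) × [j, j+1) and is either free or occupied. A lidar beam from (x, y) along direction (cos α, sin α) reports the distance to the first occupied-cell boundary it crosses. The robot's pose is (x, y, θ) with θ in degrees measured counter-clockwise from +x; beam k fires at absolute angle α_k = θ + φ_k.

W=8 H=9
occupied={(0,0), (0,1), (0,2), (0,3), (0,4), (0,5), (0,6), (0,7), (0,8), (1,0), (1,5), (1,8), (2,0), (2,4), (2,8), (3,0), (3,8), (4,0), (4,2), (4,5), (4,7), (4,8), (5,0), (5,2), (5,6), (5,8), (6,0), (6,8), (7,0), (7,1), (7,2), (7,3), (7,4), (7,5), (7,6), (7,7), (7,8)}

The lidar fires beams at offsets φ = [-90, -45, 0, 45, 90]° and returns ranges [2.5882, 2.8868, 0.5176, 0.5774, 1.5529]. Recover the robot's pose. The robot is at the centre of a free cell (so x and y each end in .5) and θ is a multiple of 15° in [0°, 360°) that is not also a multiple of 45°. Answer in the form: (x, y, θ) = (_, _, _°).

(x, y, θ) = (4.5, 4.5, 75°)

Enumerate (i+0.5, j+0.5, θ) over the 35 free cells and 16 admissible headings. For each, cast all 5 beams and compare to the given ranges.
  (3.5, 7.5, 165°): beam 1 = 0.5176 ≠ 2.5882 ✗
  (5.5, 7.5, 30°): beam 1 = 0.5774 ≠ 2.5882 ✗
  (2.5, 7.5, 285°): beam 1 = 1.5529 ≠ 2.5882 ✗
  (2.5, 1.5, 240°): beam 1 = 1.7321 ≠ 2.5882 ✗
  …
  (4.5, 4.5, 75°): r_1=2.5882, r_2=2.8868, r_3=0.5176, r_4=0.5774, r_5=1.5529 — all match ✓
No second candidate reproduces the full scan.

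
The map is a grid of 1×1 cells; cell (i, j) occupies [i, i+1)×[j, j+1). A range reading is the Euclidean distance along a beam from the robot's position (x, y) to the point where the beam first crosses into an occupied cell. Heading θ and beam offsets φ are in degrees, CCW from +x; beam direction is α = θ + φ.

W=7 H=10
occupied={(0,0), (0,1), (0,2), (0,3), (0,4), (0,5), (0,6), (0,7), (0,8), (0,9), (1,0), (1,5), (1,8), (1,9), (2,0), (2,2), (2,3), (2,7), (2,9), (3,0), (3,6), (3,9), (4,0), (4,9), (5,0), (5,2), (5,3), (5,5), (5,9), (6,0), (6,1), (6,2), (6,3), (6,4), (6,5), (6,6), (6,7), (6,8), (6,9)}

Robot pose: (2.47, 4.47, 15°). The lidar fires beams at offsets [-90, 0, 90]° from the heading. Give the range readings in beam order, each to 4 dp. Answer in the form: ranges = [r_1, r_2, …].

ranges = [0.4866, 2.6192, 3.6545]

beam 1: φ=-90°, α=285°
  d=(0.2588,-0.9659)  start (2,4)  tX=2.0478 tY=0.4866  stride 1/|dx|=3.8637 1/|dy|=1.0353
    cross y-line → (2,3), t=0.4866 (wall)
  → r_1 = 0.4866
beam 2: φ=0°, α=15°
  d=(0.9659,0.2588)  start (2,4)  tX=0.5487 tY=2.0478  stride 1/|dx|=1.0353 1/|dy|=3.8637
    cross x-line → (3,4), t=0.5487
    cross x-line → (4,4), t=1.5840
    cross y-line → (4,5), t=2.0478
    cross x-line → (5,5), t=2.6192 (wall)
  → r_2 = 2.6192
beam 3: φ=90°, α=105°
  d=(-0.2588,0.9659)  start (2,4)  tX=1.8159 tY=0.5487  stride 1/|dx|=3.8637 1/|dy|=1.0353
    cross y-line → (2,5), t=0.5487
    cross y-line → (2,6), t=1.5840
    cross x-line → (1,6), t=1.8159
    cross y-line → (1,7), t=2.6192
    cross y-line → (1,8), t=3.6545 (wall)
  → r_3 = 3.6545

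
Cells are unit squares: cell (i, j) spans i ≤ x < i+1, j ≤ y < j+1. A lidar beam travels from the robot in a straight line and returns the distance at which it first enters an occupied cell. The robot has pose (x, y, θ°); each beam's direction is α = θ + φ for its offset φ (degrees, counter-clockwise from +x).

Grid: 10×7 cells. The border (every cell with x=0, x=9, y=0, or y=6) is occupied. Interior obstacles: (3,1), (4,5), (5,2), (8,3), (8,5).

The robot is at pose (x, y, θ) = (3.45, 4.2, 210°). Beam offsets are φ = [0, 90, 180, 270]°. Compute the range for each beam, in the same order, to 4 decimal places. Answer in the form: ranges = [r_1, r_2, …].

ranges = [2.8290, 3.6950, 1.6000, 2.0785]

beam 1: φ=0°, α=210°
  dir = (cos 210°, sin 210°) = (-0.8660, -0.5000); from cell (3,4)
  next x-line at t=0.5196, next y-line at t=0.4000; Δt_x=1.1547, Δt_y=2.0000
    y: enter (3,3) at t=0.4000
    x: enter (2,3) at t=0.5196
    x: enter (1,3) at t=1.6743
    y: enter (1,2) at t=2.4000
    x: enter (0,2) at t=2.8290 ← occupied
  → r_1 = 2.8290
beam 2: φ=90°, α=300°
  dir = (cos 300°, sin 300°) = (0.5000, -0.8660); from cell (3,4)
  next x-line at t=1.1000, next y-line at t=0.2309; Δt_x=2.0000, Δt_y=1.1547
    y: enter (3,3) at t=0.2309
    x: enter (4,3) at t=1.1000
    y: enter (4,2) at t=1.3856
    y: enter (4,1) at t=2.5403
    x: enter (5,1) at t=3.1000
    y: enter (5,0) at t=3.6950 ← occupied
  → r_2 = 3.6950
beam 3: φ=180°, α=30°
  dir = (cos 30°, sin 30°) = (0.8660, 0.5000); from cell (3,4)
  next x-line at t=0.6351, next y-line at t=1.6000; Δt_x=1.1547, Δt_y=2.0000
    x: enter (4,4) at t=0.6351
    y: enter (4,5) at t=1.6000 ← occupied
  → r_3 = 1.6000
beam 4: φ=270°, α=120°
  dir = (cos 120°, sin 120°) = (-0.5000, 0.8660); from cell (3,4)
  next x-line at t=0.9000, next y-line at t=0.9238; Δt_x=2.0000, Δt_y=1.1547
    x: enter (2,4) at t=0.9000
    y: enter (2,5) at t=0.9238
    y: enter (2,6) at t=2.0785 ← occupied
  → r_4 = 2.0785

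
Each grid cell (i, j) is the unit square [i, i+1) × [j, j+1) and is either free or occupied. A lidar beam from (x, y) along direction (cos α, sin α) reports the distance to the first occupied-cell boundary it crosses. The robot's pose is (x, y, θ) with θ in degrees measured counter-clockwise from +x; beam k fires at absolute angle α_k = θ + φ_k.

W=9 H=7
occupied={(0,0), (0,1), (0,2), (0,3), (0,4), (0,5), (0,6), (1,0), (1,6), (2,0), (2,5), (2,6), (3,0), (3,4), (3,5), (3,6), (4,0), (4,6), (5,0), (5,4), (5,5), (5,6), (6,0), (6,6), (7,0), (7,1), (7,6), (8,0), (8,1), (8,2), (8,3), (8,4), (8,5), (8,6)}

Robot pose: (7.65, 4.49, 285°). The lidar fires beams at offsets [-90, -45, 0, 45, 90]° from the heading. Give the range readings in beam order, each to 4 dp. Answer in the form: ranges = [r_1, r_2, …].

ranges = [1.7082, 4.0299, 1.3523, 0.4041, 0.3623]

beam 1: φ=-90°, α=195°
  d=(-0.9659,-0.2588)  start (7,4)  tX=0.6729 tY=1.8932  stride 1/|dx|=1.0353 1/|dy|=3.8637
    cross x-line → (6,4), t=0.6729
    cross x-line → (5,4), t=1.7082 (wall)
  → r_1 = 1.7082
beam 2: φ=-45°, α=240°
  d=(-0.5000,-0.8660)  start (7,4)  tX=1.3000 tY=0.5658  stride 1/|dx|=2.0000 1/|dy|=1.1547
    cross y-line → (7,3), t=0.5658
    cross x-line → (6,3), t=1.3000
    cross y-line → (6,2), t=1.7205
    cross y-line → (6,1), t=2.8752
    cross x-line → (5,1), t=3.3000
    cross y-line → (5,0), t=4.0299 (wall)
  → r_2 = 4.0299
beam 3: φ=0°, α=285°
  d=(0.2588,-0.9659)  start (7,4)  tX=1.3523 tY=0.5073  stride 1/|dx|=3.8637 1/|dy|=1.0353
    cross y-line → (7,3), t=0.5073
    cross x-line → (8,3), t=1.3523 (wall)
  → r_3 = 1.3523
beam 4: φ=45°, α=330°
  d=(0.8660,-0.5000)  start (7,4)  tX=0.4041 tY=0.9800  stride 1/|dx|=1.1547 1/|dy|=2.0000
    cross x-line → (8,4), t=0.4041 (wall)
  → r_4 = 0.4041
beam 5: φ=90°, α=15°
  d=(0.9659,0.2588)  start (7,4)  tX=0.3623 tY=1.9705  stride 1/|dx|=1.0353 1/|dy|=3.8637
    cross x-line → (8,4), t=0.3623 (wall)
  → r_5 = 0.3623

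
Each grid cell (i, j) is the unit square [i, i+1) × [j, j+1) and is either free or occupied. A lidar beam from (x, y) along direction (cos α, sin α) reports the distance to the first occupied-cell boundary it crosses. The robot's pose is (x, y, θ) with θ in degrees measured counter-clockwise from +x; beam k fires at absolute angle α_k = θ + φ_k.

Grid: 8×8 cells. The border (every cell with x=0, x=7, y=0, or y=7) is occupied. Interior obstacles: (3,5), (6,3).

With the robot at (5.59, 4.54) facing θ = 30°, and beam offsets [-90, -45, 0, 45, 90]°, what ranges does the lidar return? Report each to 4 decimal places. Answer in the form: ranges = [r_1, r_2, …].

beam 1: φ=-90°, α=300°
  d=(0.5000,-0.8660)  start (5,4)  tX=0.8200 tY=0.6235  stride 1/|dx|=2.0000 1/|dy|=1.1547
    cross y-line → (5,3), t=0.6235
    cross x-line → (6,3), t=0.8200 (wall)
  → r_1 = 0.8200
beam 2: φ=-45°, α=345°
  d=(0.9659,-0.2588)  start (5,4)  tX=0.4245 tY=2.0864  stride 1/|dx|=1.0353 1/|dy|=3.8637
    cross x-line → (6,4), t=0.4245
    cross x-line → (7,4), t=1.4597 (wall)
  → r_2 = 1.4597
beam 3: φ=0°, α=30°
  d=(0.8660,0.5000)  start (5,4)  tX=0.4734 tY=0.9200  stride 1/|dx|=1.1547 1/|dy|=2.0000
    cross x-line → (6,4), t=0.4734
    cross y-line → (6,5), t=0.9200
    cross x-line → (7,5), t=1.6281 (wall)
  → r_3 = 1.6281
beam 4: φ=45°, α=75°
  d=(0.2588,0.9659)  start (5,4)  tX=1.5841 tY=0.4762  stride 1/|dx|=3.8637 1/|dy|=1.0353
    cross y-line → (5,5), t=0.4762
    cross y-line → (5,6), t=1.5115
    cross x-line → (6,6), t=1.5841
    cross y-line → (6,7), t=2.5468 (wall)
  → r_4 = 2.5468
beam 5: φ=90°, α=120°
  d=(-0.5000,0.8660)  start (5,4)  tX=1.1800 tY=0.5312  stride 1/|dx|=2.0000 1/|dy|=1.1547
    cross y-line → (5,5), t=0.5312
    cross x-line → (4,5), t=1.1800
    cross y-line → (4,6), t=1.6859
    cross y-line → (4,7), t=2.8406 (wall)
  → r_5 = 2.8406

ranges = [0.8200, 1.4597, 1.6281, 2.5468, 2.8406]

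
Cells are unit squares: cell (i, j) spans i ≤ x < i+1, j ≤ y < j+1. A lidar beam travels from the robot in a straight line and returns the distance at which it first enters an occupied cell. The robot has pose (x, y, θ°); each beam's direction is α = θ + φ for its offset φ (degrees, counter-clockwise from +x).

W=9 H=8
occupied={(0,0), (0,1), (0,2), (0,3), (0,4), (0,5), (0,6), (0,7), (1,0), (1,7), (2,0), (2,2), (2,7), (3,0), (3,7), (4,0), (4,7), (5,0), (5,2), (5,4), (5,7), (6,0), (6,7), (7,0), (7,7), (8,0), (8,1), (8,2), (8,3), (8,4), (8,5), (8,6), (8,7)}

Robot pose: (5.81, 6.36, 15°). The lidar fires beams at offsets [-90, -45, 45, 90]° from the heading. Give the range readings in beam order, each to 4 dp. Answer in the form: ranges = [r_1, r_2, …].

beam 1: φ=-90°, α=285°
  dir = (cos 285°, sin 285°) = (0.2588, -0.9659); from cell (5,6)
  next x-line at t=0.7341, next y-line at t=0.3727; Δt_x=3.8637, Δt_y=1.0353
    y: enter (5,5) at t=0.3727
    x: enter (6,5) at t=0.7341
    y: enter (6,4) at t=1.4080
    y: enter (6,3) at t=2.4433
    y: enter (6,2) at t=3.4785
    y: enter (6,1) at t=4.5138
    x: enter (7,1) at t=4.5978
    y: enter (7,0) at t=5.5491 ← occupied
  → r_1 = 5.5491
beam 2: φ=-45°, α=330°
  dir = (cos 330°, sin 330°) = (0.8660, -0.5000); from cell (5,6)
  next x-line at t=0.2194, next y-line at t=0.7200; Δt_x=1.1547, Δt_y=2.0000
    x: enter (6,6) at t=0.2194
    y: enter (6,5) at t=0.7200
    x: enter (7,5) at t=1.3741
    x: enter (8,5) at t=2.5288 ← occupied
  → r_2 = 2.5288
beam 3: φ=45°, α=60°
  dir = (cos 60°, sin 60°) = (0.5000, 0.8660); from cell (5,6)
  next x-line at t=0.3800, next y-line at t=0.7390; Δt_x=2.0000, Δt_y=1.1547
    x: enter (6,6) at t=0.3800
    y: enter (6,7) at t=0.7390 ← occupied
  → r_3 = 0.7390
beam 4: φ=90°, α=105°
  dir = (cos 105°, sin 105°) = (-0.2588, 0.9659); from cell (5,6)
  next x-line at t=3.1296, next y-line at t=0.6626; Δt_x=3.8637, Δt_y=1.0353
    y: enter (5,7) at t=0.6626 ← occupied
  → r_4 = 0.6626

ranges = [5.5491, 2.5288, 0.7390, 0.6626]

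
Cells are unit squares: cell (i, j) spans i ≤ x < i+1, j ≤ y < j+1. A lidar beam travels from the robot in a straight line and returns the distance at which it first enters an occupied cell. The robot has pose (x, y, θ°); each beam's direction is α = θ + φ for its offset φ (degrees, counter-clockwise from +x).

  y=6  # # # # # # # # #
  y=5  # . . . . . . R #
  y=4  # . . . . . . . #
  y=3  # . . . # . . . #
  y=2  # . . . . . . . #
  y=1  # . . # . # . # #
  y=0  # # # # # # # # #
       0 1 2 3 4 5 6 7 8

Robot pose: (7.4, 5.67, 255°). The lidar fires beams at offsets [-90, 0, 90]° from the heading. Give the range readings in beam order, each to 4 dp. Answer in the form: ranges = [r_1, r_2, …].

ranges = [1.2750, 4.8347, 0.6212]

beam 1: φ=-90°, α=165°
  direction (-0.9659, 0.2588); cell (7,5); t to first gridline: x 0.4141, y 1.2750 (then +1.0353 / +3.8637)
    (6,5) via x @ 0.4141
    (6,6) via y @ 1.2750  # hit
  → r_1 = 1.2750
beam 2: φ=0°, α=255°
  direction (-0.2588, -0.9659); cell (7,5); t to first gridline: x 1.5455, y 0.6936 (then +3.8637 / +1.0353)
    (7,4) via y @ 0.6936
    (6,4) via x @ 1.5455
    (6,3) via y @ 1.7289
    (6,2) via y @ 2.7642
    (6,1) via y @ 3.7995
    (6,0) via y @ 4.8347  # hit
  → r_2 = 4.8347
beam 3: φ=90°, α=345°
  direction (0.9659, -0.2588); cell (7,5); t to first gridline: x 0.6212, y 2.5887 (then +1.0353 / +3.8637)
    (8,5) via x @ 0.6212  # hit
  → r_3 = 0.6212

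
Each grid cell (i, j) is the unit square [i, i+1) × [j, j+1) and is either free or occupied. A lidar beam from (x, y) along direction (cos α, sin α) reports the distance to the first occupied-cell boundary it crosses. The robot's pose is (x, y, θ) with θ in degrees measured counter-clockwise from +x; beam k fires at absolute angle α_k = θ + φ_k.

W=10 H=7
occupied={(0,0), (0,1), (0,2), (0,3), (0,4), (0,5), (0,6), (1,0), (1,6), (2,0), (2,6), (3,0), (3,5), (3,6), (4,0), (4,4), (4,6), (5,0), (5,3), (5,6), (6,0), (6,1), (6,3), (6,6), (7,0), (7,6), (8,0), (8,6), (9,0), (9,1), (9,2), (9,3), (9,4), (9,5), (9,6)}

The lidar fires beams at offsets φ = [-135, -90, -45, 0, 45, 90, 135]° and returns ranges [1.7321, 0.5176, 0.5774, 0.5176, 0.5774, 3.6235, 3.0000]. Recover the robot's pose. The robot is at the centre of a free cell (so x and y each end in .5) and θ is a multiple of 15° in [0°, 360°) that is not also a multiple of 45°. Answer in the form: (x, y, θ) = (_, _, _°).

Candidates: 35 free-cell centres × 16 headings = 560 poses. Raycast each; keep the one whose scan matches to 4 dp.
  (8.5, 5.5, 105°): beam 1 = 0.5774 ≠ 1.7321 ✗
  (4.5, 3.5, 240°): beam 1 = 0.5176 ≠ 1.7321 ✗
  (3.5, 2.5, 165°): beam 2 = 1.9319 ≠ 0.5176 ✗
  (6.5, 2.5, 105°): beam 1 = 2.8868 ≠ 1.7321 ✗
  (5.5, 1.5, 60°): beam 1 = 0.5176 ≠ 1.7321 ✗
  …
  (5.5, 4.5, 255°): r_1=1.7321, r_2=0.5176, r_3=0.5774, r_4=0.5176, r_5=0.5774, r_6=3.6235, r_7=3.0000 — all match ✓
Unique over the lattice → pose = (5.5, 4.5, 255°).

(x, y, θ) = (5.5, 4.5, 255°)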